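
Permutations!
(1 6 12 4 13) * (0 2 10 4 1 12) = [2, 6, 10, 3, 13, 5, 0, 7, 8, 9, 4, 11, 1, 12] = (0 2 10 4 13 12 1 6)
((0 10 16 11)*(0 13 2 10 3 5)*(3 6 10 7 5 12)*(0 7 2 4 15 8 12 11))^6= ((0 6 10 16)(3 11 13 4 15 8 12)(5 7))^6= (0 10)(3 12 8 15 4 13 11)(6 16)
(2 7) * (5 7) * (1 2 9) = (1 2 5 7 9) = [0, 2, 5, 3, 4, 7, 6, 9, 8, 1]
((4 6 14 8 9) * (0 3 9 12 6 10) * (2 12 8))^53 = ((0 3 9 4 10)(2 12 6 14))^53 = (0 4 3 10 9)(2 12 6 14)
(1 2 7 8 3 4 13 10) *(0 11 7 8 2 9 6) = (0 11 7 2 8 3 4 13 10 1 9 6) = [11, 9, 8, 4, 13, 5, 0, 2, 3, 6, 1, 7, 12, 10]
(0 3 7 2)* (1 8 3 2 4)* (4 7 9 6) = [2, 8, 0, 9, 1, 5, 4, 7, 3, 6] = (0 2)(1 8 3 9 6 4)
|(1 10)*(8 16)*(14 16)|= 6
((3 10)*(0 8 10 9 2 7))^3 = (0 3 7 10 2 8 9)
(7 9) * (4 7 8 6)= (4 7 9 8 6)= [0, 1, 2, 3, 7, 5, 4, 9, 6, 8]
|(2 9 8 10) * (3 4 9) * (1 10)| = 7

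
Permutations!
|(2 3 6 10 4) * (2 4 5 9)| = |(2 3 6 10 5 9)| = 6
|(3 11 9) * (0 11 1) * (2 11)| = |(0 2 11 9 3 1)| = 6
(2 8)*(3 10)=(2 8)(3 10)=[0, 1, 8, 10, 4, 5, 6, 7, 2, 9, 3]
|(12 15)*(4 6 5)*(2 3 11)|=6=|(2 3 11)(4 6 5)(12 15)|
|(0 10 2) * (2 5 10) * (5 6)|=6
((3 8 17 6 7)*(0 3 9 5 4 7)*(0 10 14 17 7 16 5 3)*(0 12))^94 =(3 7)(4 16 5)(6 14)(8 9)(10 17)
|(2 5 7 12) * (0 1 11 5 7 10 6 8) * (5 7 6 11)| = 10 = |(0 1 5 10 11 7 12 2 6 8)|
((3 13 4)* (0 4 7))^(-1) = (0 7 13 3 4)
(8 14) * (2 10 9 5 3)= [0, 1, 10, 2, 4, 3, 6, 7, 14, 5, 9, 11, 12, 13, 8]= (2 10 9 5 3)(8 14)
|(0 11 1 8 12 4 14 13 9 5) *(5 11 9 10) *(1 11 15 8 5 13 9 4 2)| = 10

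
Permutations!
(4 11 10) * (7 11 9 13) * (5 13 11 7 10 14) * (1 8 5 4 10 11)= [0, 8, 2, 3, 9, 13, 6, 7, 5, 1, 10, 14, 12, 11, 4]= (1 8 5 13 11 14 4 9)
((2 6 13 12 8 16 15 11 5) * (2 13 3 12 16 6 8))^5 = (16)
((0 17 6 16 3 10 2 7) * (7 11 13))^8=((0 17 6 16 3 10 2 11 13 7))^8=(0 13 2 3 6)(7 11 10 16 17)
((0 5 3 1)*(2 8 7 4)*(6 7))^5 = ((0 5 3 1)(2 8 6 7 4))^5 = (8)(0 5 3 1)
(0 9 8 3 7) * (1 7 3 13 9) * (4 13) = (0 1 7)(4 13 9 8) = [1, 7, 2, 3, 13, 5, 6, 0, 4, 8, 10, 11, 12, 9]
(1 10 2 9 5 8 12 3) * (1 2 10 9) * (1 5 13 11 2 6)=(1 9 13 11 2 5 8 12 3 6)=[0, 9, 5, 6, 4, 8, 1, 7, 12, 13, 10, 2, 3, 11]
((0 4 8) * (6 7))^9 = ((0 4 8)(6 7))^9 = (8)(6 7)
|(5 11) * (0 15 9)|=6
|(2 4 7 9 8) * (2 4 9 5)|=6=|(2 9 8 4 7 5)|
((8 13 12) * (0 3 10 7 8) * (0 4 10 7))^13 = (0 12 7 10 13 3 4 8)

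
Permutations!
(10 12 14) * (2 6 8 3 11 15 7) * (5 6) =(2 5 6 8 3 11 15 7)(10 12 14) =[0, 1, 5, 11, 4, 6, 8, 2, 3, 9, 12, 15, 14, 13, 10, 7]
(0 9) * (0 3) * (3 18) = (0 9 18 3) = [9, 1, 2, 0, 4, 5, 6, 7, 8, 18, 10, 11, 12, 13, 14, 15, 16, 17, 3]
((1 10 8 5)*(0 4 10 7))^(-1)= (0 7 1 5 8 10 4)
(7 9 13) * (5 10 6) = (5 10 6)(7 9 13) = [0, 1, 2, 3, 4, 10, 5, 9, 8, 13, 6, 11, 12, 7]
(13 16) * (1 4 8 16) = (1 4 8 16 13) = [0, 4, 2, 3, 8, 5, 6, 7, 16, 9, 10, 11, 12, 1, 14, 15, 13]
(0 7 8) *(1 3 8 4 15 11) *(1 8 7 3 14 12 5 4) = [3, 14, 2, 7, 15, 4, 6, 1, 0, 9, 10, 8, 5, 13, 12, 11] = (0 3 7 1 14 12 5 4 15 11 8)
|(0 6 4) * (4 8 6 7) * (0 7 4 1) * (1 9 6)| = 7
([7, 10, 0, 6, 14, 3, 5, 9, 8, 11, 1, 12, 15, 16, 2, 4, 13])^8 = (16)(0 2 14 4 15 12 11 9 7)(3 5 6)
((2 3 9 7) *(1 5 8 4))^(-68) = (9)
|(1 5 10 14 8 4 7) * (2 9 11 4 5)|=12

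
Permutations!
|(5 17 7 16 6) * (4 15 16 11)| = 8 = |(4 15 16 6 5 17 7 11)|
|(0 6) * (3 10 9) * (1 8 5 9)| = |(0 6)(1 8 5 9 3 10)| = 6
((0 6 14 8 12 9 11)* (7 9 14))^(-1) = ((0 6 7 9 11)(8 12 14))^(-1) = (0 11 9 7 6)(8 14 12)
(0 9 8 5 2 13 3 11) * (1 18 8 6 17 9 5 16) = (0 5 2 13 3 11)(1 18 8 16)(6 17 9) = [5, 18, 13, 11, 4, 2, 17, 7, 16, 6, 10, 0, 12, 3, 14, 15, 1, 9, 8]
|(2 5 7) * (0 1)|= 6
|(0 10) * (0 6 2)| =4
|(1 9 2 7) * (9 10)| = |(1 10 9 2 7)| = 5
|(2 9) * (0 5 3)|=6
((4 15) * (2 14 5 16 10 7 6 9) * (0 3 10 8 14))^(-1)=(0 2 9 6 7 10 3)(4 15)(5 14 8 16)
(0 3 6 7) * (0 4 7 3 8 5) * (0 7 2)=[8, 1, 0, 6, 2, 7, 3, 4, 5]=(0 8 5 7 4 2)(3 6)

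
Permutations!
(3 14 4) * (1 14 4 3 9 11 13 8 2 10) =[0, 14, 10, 4, 9, 5, 6, 7, 2, 11, 1, 13, 12, 8, 3] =(1 14 3 4 9 11 13 8 2 10)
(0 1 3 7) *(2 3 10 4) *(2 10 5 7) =(0 1 5 7)(2 3)(4 10) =[1, 5, 3, 2, 10, 7, 6, 0, 8, 9, 4]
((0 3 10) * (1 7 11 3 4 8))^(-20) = (0 7)(1 10)(3 8)(4 11)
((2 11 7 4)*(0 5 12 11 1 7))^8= (12)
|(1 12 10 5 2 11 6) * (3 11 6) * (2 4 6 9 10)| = |(1 12 2 9 10 5 4 6)(3 11)| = 8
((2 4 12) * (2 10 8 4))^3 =(4 8 10 12) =((4 12 10 8))^3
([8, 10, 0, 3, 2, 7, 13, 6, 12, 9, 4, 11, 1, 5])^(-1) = [2, 12, 4, 3, 10, 13, 7, 5, 0, 9, 1, 11, 8, 6]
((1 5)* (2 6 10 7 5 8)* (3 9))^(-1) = ((1 8 2 6 10 7 5)(3 9))^(-1) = (1 5 7 10 6 2 8)(3 9)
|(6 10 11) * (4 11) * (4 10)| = |(4 11 6)| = 3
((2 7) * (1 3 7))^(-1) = ((1 3 7 2))^(-1) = (1 2 7 3)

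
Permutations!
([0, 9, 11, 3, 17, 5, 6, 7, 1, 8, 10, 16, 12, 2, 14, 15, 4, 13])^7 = [0, 9, 11, 3, 17, 5, 6, 7, 1, 8, 10, 16, 12, 2, 14, 15, 4, 13]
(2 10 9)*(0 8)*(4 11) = (0 8)(2 10 9)(4 11) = [8, 1, 10, 3, 11, 5, 6, 7, 0, 2, 9, 4]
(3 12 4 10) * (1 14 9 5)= (1 14 9 5)(3 12 4 10)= [0, 14, 2, 12, 10, 1, 6, 7, 8, 5, 3, 11, 4, 13, 9]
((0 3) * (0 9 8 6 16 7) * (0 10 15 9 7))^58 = ((0 3 7 10 15 9 8 6 16))^58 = (0 15 16 10 6 7 8 3 9)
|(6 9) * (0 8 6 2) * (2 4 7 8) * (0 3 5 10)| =5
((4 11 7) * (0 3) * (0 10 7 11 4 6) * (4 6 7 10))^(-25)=(11)(0 6 4 3)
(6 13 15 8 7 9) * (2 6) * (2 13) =(2 6)(7 9 13 15 8) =[0, 1, 6, 3, 4, 5, 2, 9, 7, 13, 10, 11, 12, 15, 14, 8]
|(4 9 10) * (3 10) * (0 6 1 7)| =|(0 6 1 7)(3 10 4 9)| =4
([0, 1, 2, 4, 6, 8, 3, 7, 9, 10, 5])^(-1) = (3 6 4)(5 10 9 8)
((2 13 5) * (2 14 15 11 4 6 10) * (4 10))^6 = ((2 13 5 14 15 11 10)(4 6))^6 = (2 10 11 15 14 5 13)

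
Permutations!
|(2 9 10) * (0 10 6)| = |(0 10 2 9 6)| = 5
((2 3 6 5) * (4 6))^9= ((2 3 4 6 5))^9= (2 5 6 4 3)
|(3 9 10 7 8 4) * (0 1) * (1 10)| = 8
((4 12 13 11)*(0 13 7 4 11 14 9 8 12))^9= (0 13 14 9 8 12 7 4)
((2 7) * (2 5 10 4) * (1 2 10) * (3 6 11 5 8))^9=((1 2 7 8 3 6 11 5)(4 10))^9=(1 2 7 8 3 6 11 5)(4 10)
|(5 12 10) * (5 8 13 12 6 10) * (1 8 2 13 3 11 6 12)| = |(1 8 3 11 6 10 2 13)(5 12)| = 8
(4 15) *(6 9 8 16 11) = (4 15)(6 9 8 16 11) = [0, 1, 2, 3, 15, 5, 9, 7, 16, 8, 10, 6, 12, 13, 14, 4, 11]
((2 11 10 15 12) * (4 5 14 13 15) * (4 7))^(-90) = ((2 11 10 7 4 5 14 13 15 12))^(-90) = (15)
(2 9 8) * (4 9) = [0, 1, 4, 3, 9, 5, 6, 7, 2, 8] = (2 4 9 8)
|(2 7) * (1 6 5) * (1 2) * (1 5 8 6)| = |(2 7 5)(6 8)| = 6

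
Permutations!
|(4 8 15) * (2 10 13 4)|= 6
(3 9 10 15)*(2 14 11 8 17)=(2 14 11 8 17)(3 9 10 15)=[0, 1, 14, 9, 4, 5, 6, 7, 17, 10, 15, 8, 12, 13, 11, 3, 16, 2]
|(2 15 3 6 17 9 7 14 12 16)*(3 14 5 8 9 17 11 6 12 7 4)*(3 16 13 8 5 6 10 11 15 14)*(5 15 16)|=40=|(17)(2 14 7 6 16)(3 12 13 8 9 4 5 15)(10 11)|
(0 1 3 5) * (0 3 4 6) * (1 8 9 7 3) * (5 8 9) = (0 9 7 3 8 5 1 4 6) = [9, 4, 2, 8, 6, 1, 0, 3, 5, 7]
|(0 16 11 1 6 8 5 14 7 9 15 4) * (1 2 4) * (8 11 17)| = |(0 16 17 8 5 14 7 9 15 1 6 11 2 4)| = 14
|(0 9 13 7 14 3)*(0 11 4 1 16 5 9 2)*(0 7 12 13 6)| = 12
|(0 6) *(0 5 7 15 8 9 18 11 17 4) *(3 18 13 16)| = 14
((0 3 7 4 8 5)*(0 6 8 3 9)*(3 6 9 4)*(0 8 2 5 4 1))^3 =(0 1)(2 8)(3 7)(4 5)(6 9)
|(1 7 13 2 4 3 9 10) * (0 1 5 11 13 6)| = |(0 1 7 6)(2 4 3 9 10 5 11 13)| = 8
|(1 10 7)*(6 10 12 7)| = |(1 12 7)(6 10)| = 6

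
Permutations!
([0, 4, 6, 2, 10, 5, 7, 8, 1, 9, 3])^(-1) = [0, 8, 3, 10, 1, 5, 2, 6, 7, 9, 4]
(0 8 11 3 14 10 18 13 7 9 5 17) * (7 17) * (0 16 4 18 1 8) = (1 8 11 3 14 10)(4 18 13 17 16)(5 7 9) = [0, 8, 2, 14, 18, 7, 6, 9, 11, 5, 1, 3, 12, 17, 10, 15, 4, 16, 13]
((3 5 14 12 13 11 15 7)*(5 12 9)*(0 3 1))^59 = (0 13 7 3 11 1 12 15)(5 9 14)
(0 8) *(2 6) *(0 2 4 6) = (0 8 2)(4 6) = [8, 1, 0, 3, 6, 5, 4, 7, 2]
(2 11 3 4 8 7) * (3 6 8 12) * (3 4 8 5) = [0, 1, 11, 8, 12, 3, 5, 2, 7, 9, 10, 6, 4] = (2 11 6 5 3 8 7)(4 12)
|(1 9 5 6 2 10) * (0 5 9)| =6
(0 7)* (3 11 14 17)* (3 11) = [7, 1, 2, 3, 4, 5, 6, 0, 8, 9, 10, 14, 12, 13, 17, 15, 16, 11] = (0 7)(11 14 17)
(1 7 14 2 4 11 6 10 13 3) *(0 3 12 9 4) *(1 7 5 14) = [3, 5, 0, 7, 11, 14, 10, 1, 8, 4, 13, 6, 9, 12, 2] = (0 3 7 1 5 14 2)(4 11 6 10 13 12 9)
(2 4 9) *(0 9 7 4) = [9, 1, 0, 3, 7, 5, 6, 4, 8, 2] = (0 9 2)(4 7)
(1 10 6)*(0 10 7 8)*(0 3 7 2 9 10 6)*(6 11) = (0 11 6 1 2 9 10)(3 7 8) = [11, 2, 9, 7, 4, 5, 1, 8, 3, 10, 0, 6]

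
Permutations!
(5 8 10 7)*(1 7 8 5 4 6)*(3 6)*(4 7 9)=(1 9 4 3 6)(8 10)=[0, 9, 2, 6, 3, 5, 1, 7, 10, 4, 8]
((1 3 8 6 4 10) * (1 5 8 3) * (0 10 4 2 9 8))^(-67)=(0 5 10)(2 9 8 6)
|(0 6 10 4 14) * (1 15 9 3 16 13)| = 30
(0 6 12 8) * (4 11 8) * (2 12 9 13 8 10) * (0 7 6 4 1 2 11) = (0 4)(1 2 12)(6 9 13 8 7)(10 11) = [4, 2, 12, 3, 0, 5, 9, 6, 7, 13, 11, 10, 1, 8]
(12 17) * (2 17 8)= (2 17 12 8)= [0, 1, 17, 3, 4, 5, 6, 7, 2, 9, 10, 11, 8, 13, 14, 15, 16, 12]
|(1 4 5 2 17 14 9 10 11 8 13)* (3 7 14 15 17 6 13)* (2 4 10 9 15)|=|(1 10 11 8 3 7 14 15 17 2 6 13)(4 5)|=12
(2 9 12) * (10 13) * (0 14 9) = (0 14 9 12 2)(10 13) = [14, 1, 0, 3, 4, 5, 6, 7, 8, 12, 13, 11, 2, 10, 9]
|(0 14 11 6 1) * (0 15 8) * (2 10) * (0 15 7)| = |(0 14 11 6 1 7)(2 10)(8 15)| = 6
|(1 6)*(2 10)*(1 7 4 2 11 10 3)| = |(1 6 7 4 2 3)(10 11)| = 6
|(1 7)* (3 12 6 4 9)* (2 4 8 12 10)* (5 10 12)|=18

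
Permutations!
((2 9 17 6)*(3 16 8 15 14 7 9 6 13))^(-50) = ((2 6)(3 16 8 15 14 7 9 17 13))^(-50) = (3 14 13 15 17 8 9 16 7)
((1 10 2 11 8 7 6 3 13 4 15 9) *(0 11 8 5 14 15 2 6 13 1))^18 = (15)(1 6)(2 13 8 4 7)(3 10) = ((0 11 5 14 15 9)(1 10 6 3)(2 8 7 13 4))^18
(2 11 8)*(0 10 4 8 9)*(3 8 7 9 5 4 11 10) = [3, 1, 10, 8, 7, 4, 6, 9, 2, 0, 11, 5] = (0 3 8 2 10 11 5 4 7 9)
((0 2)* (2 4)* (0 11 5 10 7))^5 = (0 10 11 4 7 5 2)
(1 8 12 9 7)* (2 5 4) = (1 8 12 9 7)(2 5 4) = [0, 8, 5, 3, 2, 4, 6, 1, 12, 7, 10, 11, 9]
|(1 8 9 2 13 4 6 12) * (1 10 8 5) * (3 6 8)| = 20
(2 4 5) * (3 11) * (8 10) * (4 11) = (2 11 3 4 5)(8 10) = [0, 1, 11, 4, 5, 2, 6, 7, 10, 9, 8, 3]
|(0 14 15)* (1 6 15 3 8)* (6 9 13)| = 9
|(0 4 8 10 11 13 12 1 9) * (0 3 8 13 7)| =11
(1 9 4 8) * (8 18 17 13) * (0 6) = (0 6)(1 9 4 18 17 13 8) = [6, 9, 2, 3, 18, 5, 0, 7, 1, 4, 10, 11, 12, 8, 14, 15, 16, 13, 17]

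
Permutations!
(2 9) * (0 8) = (0 8)(2 9) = [8, 1, 9, 3, 4, 5, 6, 7, 0, 2]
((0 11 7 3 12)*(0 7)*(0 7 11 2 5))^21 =(3 12 11 7)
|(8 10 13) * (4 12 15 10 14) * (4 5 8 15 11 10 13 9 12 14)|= 4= |(4 14 5 8)(9 12 11 10)(13 15)|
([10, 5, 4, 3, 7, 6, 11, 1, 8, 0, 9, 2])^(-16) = (0 9 10)(1 4 11 5 7 2 6)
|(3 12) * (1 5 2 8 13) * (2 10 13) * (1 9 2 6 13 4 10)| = |(1 5)(2 8 6 13 9)(3 12)(4 10)| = 10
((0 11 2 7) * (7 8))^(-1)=((0 11 2 8 7))^(-1)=(0 7 8 2 11)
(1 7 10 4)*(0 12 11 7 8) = [12, 8, 2, 3, 1, 5, 6, 10, 0, 9, 4, 7, 11] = (0 12 11 7 10 4 1 8)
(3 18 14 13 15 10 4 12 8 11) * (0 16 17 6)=[16, 1, 2, 18, 12, 5, 0, 7, 11, 9, 4, 3, 8, 15, 13, 10, 17, 6, 14]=(0 16 17 6)(3 18 14 13 15 10 4 12 8 11)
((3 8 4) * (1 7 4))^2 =(1 4 8 7 3)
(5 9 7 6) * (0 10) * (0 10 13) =(0 13)(5 9 7 6) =[13, 1, 2, 3, 4, 9, 5, 6, 8, 7, 10, 11, 12, 0]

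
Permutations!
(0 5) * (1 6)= (0 5)(1 6)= [5, 6, 2, 3, 4, 0, 1]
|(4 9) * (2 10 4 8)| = 5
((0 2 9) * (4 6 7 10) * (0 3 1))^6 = (0 2 9 3 1)(4 7)(6 10)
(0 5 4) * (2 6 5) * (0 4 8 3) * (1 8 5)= (0 2 6 1 8 3)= [2, 8, 6, 0, 4, 5, 1, 7, 3]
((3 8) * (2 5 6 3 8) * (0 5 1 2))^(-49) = (8)(0 3 6 5)(1 2)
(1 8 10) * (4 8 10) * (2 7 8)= (1 10)(2 7 8 4)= [0, 10, 7, 3, 2, 5, 6, 8, 4, 9, 1]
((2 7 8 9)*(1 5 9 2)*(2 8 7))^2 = (1 9 5)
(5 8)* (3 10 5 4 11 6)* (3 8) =(3 10 5)(4 11 6 8) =[0, 1, 2, 10, 11, 3, 8, 7, 4, 9, 5, 6]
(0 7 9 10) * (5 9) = [7, 1, 2, 3, 4, 9, 6, 5, 8, 10, 0] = (0 7 5 9 10)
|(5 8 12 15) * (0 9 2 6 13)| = 20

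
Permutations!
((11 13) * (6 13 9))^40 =(13)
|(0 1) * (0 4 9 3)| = 5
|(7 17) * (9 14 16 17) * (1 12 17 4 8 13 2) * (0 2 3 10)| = |(0 2 1 12 17 7 9 14 16 4 8 13 3 10)| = 14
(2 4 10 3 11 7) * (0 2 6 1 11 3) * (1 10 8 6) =(0 2 4 8 6 10)(1 11 7) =[2, 11, 4, 3, 8, 5, 10, 1, 6, 9, 0, 7]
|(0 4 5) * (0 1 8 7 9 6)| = 8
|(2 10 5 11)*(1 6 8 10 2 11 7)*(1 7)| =5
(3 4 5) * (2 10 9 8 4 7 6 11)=[0, 1, 10, 7, 5, 3, 11, 6, 4, 8, 9, 2]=(2 10 9 8 4 5 3 7 6 11)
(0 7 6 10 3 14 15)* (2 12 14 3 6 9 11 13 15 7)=(0 2 12 14 7 9 11 13 15)(6 10)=[2, 1, 12, 3, 4, 5, 10, 9, 8, 11, 6, 13, 14, 15, 7, 0]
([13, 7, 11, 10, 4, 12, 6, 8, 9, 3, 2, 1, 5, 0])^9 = (0 13)(1 7 8 9 3 10 2 11)(5 12)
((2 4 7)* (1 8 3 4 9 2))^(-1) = (1 7 4 3 8)(2 9)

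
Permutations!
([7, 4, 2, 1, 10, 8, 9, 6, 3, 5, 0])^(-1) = (0 10 4 1 3 8 5 9 6 7)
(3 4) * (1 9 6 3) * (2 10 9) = [0, 2, 10, 4, 1, 5, 3, 7, 8, 6, 9] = (1 2 10 9 6 3 4)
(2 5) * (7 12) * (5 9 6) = (2 9 6 5)(7 12) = [0, 1, 9, 3, 4, 2, 5, 12, 8, 6, 10, 11, 7]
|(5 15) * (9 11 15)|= 4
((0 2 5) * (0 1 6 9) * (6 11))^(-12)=(0 5 11 9 2 1 6)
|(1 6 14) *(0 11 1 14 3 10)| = 6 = |(14)(0 11 1 6 3 10)|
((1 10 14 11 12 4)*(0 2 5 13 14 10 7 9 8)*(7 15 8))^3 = ((0 2 5 13 14 11 12 4 1 15 8)(7 9))^3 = (0 13 12 15 2 14 4 8 5 11 1)(7 9)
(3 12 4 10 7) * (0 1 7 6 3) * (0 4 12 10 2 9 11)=[1, 7, 9, 10, 2, 5, 3, 4, 8, 11, 6, 0, 12]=(12)(0 1 7 4 2 9 11)(3 10 6)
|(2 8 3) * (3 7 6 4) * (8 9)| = 7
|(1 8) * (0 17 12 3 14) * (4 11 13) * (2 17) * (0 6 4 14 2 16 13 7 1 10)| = 44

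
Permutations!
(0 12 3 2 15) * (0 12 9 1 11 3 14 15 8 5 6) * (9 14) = (0 14 15 12 9 1 11 3 2 8 5 6) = [14, 11, 8, 2, 4, 6, 0, 7, 5, 1, 10, 3, 9, 13, 15, 12]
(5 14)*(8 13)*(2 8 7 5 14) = (14)(2 8 13 7 5) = [0, 1, 8, 3, 4, 2, 6, 5, 13, 9, 10, 11, 12, 7, 14]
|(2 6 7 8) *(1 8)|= 5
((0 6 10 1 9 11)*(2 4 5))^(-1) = ((0 6 10 1 9 11)(2 4 5))^(-1) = (0 11 9 1 10 6)(2 5 4)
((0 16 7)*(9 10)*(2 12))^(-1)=((0 16 7)(2 12)(9 10))^(-1)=(0 7 16)(2 12)(9 10)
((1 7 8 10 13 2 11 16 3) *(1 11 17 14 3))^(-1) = (1 16 11 3 14 17 2 13 10 8 7)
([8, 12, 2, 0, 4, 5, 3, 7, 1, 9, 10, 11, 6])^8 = [1, 6, 2, 8, 4, 5, 0, 7, 12, 9, 10, 11, 3]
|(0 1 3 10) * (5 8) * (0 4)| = |(0 1 3 10 4)(5 8)| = 10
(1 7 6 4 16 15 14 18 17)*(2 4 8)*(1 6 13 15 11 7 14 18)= (1 14)(2 4 16 11 7 13 15 18 17 6 8)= [0, 14, 4, 3, 16, 5, 8, 13, 2, 9, 10, 7, 12, 15, 1, 18, 11, 6, 17]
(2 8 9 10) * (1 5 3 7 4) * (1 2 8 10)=[0, 5, 10, 7, 2, 3, 6, 4, 9, 1, 8]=(1 5 3 7 4 2 10 8 9)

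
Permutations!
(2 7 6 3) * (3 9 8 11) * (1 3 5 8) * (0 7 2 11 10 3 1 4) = (0 7 6 9 4)(3 11 5 8 10) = [7, 1, 2, 11, 0, 8, 9, 6, 10, 4, 3, 5]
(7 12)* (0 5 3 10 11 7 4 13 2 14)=(0 5 3 10 11 7 12 4 13 2 14)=[5, 1, 14, 10, 13, 3, 6, 12, 8, 9, 11, 7, 4, 2, 0]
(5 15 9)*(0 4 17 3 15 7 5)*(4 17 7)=(0 17 3 15 9)(4 7 5)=[17, 1, 2, 15, 7, 4, 6, 5, 8, 0, 10, 11, 12, 13, 14, 9, 16, 3]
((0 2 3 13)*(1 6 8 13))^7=(13)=((0 2 3 1 6 8 13))^7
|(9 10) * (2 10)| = 3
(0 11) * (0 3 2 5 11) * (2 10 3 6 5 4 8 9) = (2 4 8 9)(3 10)(5 11 6) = [0, 1, 4, 10, 8, 11, 5, 7, 9, 2, 3, 6]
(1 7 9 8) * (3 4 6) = (1 7 9 8)(3 4 6) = [0, 7, 2, 4, 6, 5, 3, 9, 1, 8]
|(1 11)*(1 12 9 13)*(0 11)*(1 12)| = |(0 11 1)(9 13 12)| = 3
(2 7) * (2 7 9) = (2 9) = [0, 1, 9, 3, 4, 5, 6, 7, 8, 2]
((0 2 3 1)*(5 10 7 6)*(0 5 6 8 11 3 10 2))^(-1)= ((1 5 2 10 7 8 11 3))^(-1)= (1 3 11 8 7 10 2 5)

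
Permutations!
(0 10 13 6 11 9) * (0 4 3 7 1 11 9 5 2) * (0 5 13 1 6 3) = (0 10 1 11 13 3 7 6 9 4)(2 5) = [10, 11, 5, 7, 0, 2, 9, 6, 8, 4, 1, 13, 12, 3]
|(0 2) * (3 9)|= |(0 2)(3 9)|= 2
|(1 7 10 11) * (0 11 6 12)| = 7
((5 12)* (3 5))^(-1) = (3 12 5)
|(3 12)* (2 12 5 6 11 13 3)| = 10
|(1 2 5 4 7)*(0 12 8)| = 15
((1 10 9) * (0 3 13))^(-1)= (0 13 3)(1 9 10)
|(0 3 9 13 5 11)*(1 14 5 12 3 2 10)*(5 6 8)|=36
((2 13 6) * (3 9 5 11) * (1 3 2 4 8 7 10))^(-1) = ((1 3 9 5 11 2 13 6 4 8 7 10))^(-1) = (1 10 7 8 4 6 13 2 11 5 9 3)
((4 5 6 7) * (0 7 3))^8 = ((0 7 4 5 6 3))^8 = (0 4 6)(3 7 5)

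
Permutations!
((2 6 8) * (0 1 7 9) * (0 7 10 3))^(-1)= ((0 1 10 3)(2 6 8)(7 9))^(-1)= (0 3 10 1)(2 8 6)(7 9)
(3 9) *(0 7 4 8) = (0 7 4 8)(3 9) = [7, 1, 2, 9, 8, 5, 6, 4, 0, 3]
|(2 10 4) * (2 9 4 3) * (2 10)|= |(3 10)(4 9)|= 2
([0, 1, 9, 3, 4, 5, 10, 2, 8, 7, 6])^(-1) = (2 7 9)(6 10)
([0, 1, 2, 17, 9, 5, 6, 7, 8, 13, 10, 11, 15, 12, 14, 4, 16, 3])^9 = [0, 1, 2, 17, 15, 5, 6, 7, 8, 4, 10, 11, 13, 9, 14, 12, 16, 3]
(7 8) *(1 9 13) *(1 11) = (1 9 13 11)(7 8) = [0, 9, 2, 3, 4, 5, 6, 8, 7, 13, 10, 1, 12, 11]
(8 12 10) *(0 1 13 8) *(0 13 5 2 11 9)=(0 1 5 2 11 9)(8 12 10 13)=[1, 5, 11, 3, 4, 2, 6, 7, 12, 0, 13, 9, 10, 8]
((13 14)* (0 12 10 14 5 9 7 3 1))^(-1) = ((0 12 10 14 13 5 9 7 3 1))^(-1) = (0 1 3 7 9 5 13 14 10 12)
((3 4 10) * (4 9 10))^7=(3 9 10)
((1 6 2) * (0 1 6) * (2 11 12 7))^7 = ((0 1)(2 6 11 12 7))^7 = (0 1)(2 11 7 6 12)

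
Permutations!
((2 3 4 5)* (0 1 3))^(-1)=(0 2 5 4 3 1)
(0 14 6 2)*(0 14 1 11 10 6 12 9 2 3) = (0 1 11 10 6 3)(2 14 12 9) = [1, 11, 14, 0, 4, 5, 3, 7, 8, 2, 6, 10, 9, 13, 12]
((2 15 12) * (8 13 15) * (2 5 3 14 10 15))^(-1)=(2 13 8)(3 5 12 15 10 14)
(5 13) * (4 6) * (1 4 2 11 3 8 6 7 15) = [0, 4, 11, 8, 7, 13, 2, 15, 6, 9, 10, 3, 12, 5, 14, 1] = (1 4 7 15)(2 11 3 8 6)(5 13)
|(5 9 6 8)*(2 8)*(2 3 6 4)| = |(2 8 5 9 4)(3 6)| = 10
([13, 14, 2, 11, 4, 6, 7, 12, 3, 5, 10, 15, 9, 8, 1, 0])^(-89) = (0 13 8 3 11 15)(1 14)(5 6 7 12 9)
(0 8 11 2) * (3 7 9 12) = (0 8 11 2)(3 7 9 12) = [8, 1, 0, 7, 4, 5, 6, 9, 11, 12, 10, 2, 3]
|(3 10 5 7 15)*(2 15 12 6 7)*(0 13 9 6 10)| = |(0 13 9 6 7 12 10 5 2 15 3)| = 11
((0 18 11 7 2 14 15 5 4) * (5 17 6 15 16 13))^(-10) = ((0 18 11 7 2 14 16 13 5 4)(6 15 17))^(-10) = (18)(6 17 15)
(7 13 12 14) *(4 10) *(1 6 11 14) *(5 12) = [0, 6, 2, 3, 10, 12, 11, 13, 8, 9, 4, 14, 1, 5, 7] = (1 6 11 14 7 13 5 12)(4 10)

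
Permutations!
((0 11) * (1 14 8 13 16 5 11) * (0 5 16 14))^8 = ((16)(0 1)(5 11)(8 13 14))^8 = (16)(8 14 13)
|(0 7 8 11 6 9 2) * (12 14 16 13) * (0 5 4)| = |(0 7 8 11 6 9 2 5 4)(12 14 16 13)| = 36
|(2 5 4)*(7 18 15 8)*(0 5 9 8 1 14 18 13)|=|(0 5 4 2 9 8 7 13)(1 14 18 15)|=8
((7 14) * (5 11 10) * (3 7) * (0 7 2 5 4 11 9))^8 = (0 7 14 3 2 5 9)(4 10 11)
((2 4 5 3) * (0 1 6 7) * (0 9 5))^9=(9)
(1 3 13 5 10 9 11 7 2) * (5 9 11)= [0, 3, 1, 13, 4, 10, 6, 2, 8, 5, 11, 7, 12, 9]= (1 3 13 9 5 10 11 7 2)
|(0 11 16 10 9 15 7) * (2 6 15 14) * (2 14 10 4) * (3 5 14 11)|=|(0 3 5 14 11 16 4 2 6 15 7)(9 10)|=22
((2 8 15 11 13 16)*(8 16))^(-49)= ((2 16)(8 15 11 13))^(-49)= (2 16)(8 13 11 15)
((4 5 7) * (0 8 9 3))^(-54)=(0 9)(3 8)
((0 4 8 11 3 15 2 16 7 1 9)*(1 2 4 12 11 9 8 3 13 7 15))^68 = (0 13 16 3 9 11 2 4 8 12 7 15 1)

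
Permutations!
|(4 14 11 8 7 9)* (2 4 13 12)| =9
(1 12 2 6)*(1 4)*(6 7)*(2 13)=(1 12 13 2 7 6 4)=[0, 12, 7, 3, 1, 5, 4, 6, 8, 9, 10, 11, 13, 2]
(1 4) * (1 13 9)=(1 4 13 9)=[0, 4, 2, 3, 13, 5, 6, 7, 8, 1, 10, 11, 12, 9]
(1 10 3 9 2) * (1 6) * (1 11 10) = (2 6 11 10 3 9) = [0, 1, 6, 9, 4, 5, 11, 7, 8, 2, 3, 10]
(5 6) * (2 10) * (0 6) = (0 6 5)(2 10) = [6, 1, 10, 3, 4, 0, 5, 7, 8, 9, 2]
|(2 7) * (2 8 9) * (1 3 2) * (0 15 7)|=8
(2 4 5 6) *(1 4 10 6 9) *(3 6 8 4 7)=(1 7 3 6 2 10 8 4 5 9)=[0, 7, 10, 6, 5, 9, 2, 3, 4, 1, 8]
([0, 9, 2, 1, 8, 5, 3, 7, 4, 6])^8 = (9)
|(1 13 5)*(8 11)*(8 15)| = 3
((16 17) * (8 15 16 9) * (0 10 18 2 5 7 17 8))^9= (0 10 18 2 5 7 17 9)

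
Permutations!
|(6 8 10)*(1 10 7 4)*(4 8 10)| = 2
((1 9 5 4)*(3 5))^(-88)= ((1 9 3 5 4))^(-88)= (1 3 4 9 5)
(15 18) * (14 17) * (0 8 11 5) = (0 8 11 5)(14 17)(15 18) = [8, 1, 2, 3, 4, 0, 6, 7, 11, 9, 10, 5, 12, 13, 17, 18, 16, 14, 15]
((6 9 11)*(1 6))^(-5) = (1 11 9 6) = ((1 6 9 11))^(-5)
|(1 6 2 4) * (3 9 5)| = |(1 6 2 4)(3 9 5)| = 12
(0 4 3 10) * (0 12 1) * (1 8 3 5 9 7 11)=[4, 0, 2, 10, 5, 9, 6, 11, 3, 7, 12, 1, 8]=(0 4 5 9 7 11 1)(3 10 12 8)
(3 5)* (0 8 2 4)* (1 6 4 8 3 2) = (0 3 5 2 8 1 6 4) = [3, 6, 8, 5, 0, 2, 4, 7, 1]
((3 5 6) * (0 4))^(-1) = (0 4)(3 6 5)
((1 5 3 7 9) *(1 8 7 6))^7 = ((1 5 3 6)(7 9 8))^7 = (1 6 3 5)(7 9 8)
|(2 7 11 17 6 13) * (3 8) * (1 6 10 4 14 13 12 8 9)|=24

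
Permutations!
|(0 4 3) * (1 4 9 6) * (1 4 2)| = |(0 9 6 4 3)(1 2)| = 10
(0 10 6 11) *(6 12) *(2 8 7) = (0 10 12 6 11)(2 8 7) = [10, 1, 8, 3, 4, 5, 11, 2, 7, 9, 12, 0, 6]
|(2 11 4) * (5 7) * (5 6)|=3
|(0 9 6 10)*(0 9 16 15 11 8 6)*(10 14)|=|(0 16 15 11 8 6 14 10 9)|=9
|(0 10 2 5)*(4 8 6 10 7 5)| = 15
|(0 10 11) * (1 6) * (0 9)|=|(0 10 11 9)(1 6)|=4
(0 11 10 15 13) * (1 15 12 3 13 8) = (0 11 10 12 3 13)(1 15 8) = [11, 15, 2, 13, 4, 5, 6, 7, 1, 9, 12, 10, 3, 0, 14, 8]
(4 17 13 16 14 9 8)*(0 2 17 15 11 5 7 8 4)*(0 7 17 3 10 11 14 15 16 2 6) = [6, 1, 3, 10, 16, 17, 0, 8, 7, 4, 11, 5, 12, 2, 9, 14, 15, 13] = (0 6)(2 3 10 11 5 17 13)(4 16 15 14 9)(7 8)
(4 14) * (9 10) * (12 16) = (4 14)(9 10)(12 16) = [0, 1, 2, 3, 14, 5, 6, 7, 8, 10, 9, 11, 16, 13, 4, 15, 12]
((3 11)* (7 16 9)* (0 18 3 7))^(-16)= (0 16 11 18 9 7 3)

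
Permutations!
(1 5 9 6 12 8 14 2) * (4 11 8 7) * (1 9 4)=(1 5 4 11 8 14 2 9 6 12 7)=[0, 5, 9, 3, 11, 4, 12, 1, 14, 6, 10, 8, 7, 13, 2]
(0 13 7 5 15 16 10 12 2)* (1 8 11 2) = (0 13 7 5 15 16 10 12 1 8 11 2) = [13, 8, 0, 3, 4, 15, 6, 5, 11, 9, 12, 2, 1, 7, 14, 16, 10]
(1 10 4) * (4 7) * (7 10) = (10)(1 7 4) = [0, 7, 2, 3, 1, 5, 6, 4, 8, 9, 10]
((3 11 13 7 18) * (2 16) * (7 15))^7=(2 16)(3 11 13 15 7 18)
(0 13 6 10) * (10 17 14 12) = (0 13 6 17 14 12 10) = [13, 1, 2, 3, 4, 5, 17, 7, 8, 9, 0, 11, 10, 6, 12, 15, 16, 14]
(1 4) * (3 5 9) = [0, 4, 2, 5, 1, 9, 6, 7, 8, 3] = (1 4)(3 5 9)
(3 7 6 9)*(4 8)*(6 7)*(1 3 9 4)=[0, 3, 2, 6, 8, 5, 4, 7, 1, 9]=(9)(1 3 6 4 8)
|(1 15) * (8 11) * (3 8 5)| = |(1 15)(3 8 11 5)| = 4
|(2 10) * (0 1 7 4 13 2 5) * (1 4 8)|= 6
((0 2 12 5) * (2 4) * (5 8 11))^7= ((0 4 2 12 8 11 5))^7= (12)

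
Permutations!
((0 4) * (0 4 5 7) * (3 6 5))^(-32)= (0 5 3 7 6)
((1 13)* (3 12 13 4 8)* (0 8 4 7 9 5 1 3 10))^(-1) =((0 8 10)(1 7 9 5)(3 12 13))^(-1) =(0 10 8)(1 5 9 7)(3 13 12)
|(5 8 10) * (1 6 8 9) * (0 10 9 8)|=7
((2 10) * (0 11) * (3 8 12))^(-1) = (0 11)(2 10)(3 12 8)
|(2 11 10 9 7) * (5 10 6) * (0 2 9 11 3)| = |(0 2 3)(5 10 11 6)(7 9)| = 12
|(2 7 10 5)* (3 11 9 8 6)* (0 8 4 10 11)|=|(0 8 6 3)(2 7 11 9 4 10 5)|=28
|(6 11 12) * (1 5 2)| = 3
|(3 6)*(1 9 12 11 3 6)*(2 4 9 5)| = |(1 5 2 4 9 12 11 3)| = 8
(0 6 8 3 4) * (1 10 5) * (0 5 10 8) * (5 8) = (10)(0 6)(1 5)(3 4 8) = [6, 5, 2, 4, 8, 1, 0, 7, 3, 9, 10]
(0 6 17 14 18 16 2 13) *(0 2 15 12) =(0 6 17 14 18 16 15 12)(2 13) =[6, 1, 13, 3, 4, 5, 17, 7, 8, 9, 10, 11, 0, 2, 18, 12, 15, 14, 16]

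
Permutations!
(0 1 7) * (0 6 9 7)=(0 1)(6 9 7)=[1, 0, 2, 3, 4, 5, 9, 6, 8, 7]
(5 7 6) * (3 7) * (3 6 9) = (3 7 9)(5 6) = [0, 1, 2, 7, 4, 6, 5, 9, 8, 3]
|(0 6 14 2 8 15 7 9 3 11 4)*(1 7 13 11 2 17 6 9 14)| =45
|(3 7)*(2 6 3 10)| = 5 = |(2 6 3 7 10)|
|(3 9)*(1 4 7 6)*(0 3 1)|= |(0 3 9 1 4 7 6)|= 7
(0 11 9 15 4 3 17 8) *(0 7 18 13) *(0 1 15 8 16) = (0 11 9 8 7 18 13 1 15 4 3 17 16) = [11, 15, 2, 17, 3, 5, 6, 18, 7, 8, 10, 9, 12, 1, 14, 4, 0, 16, 13]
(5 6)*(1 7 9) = (1 7 9)(5 6) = [0, 7, 2, 3, 4, 6, 5, 9, 8, 1]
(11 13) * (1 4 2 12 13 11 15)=(1 4 2 12 13 15)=[0, 4, 12, 3, 2, 5, 6, 7, 8, 9, 10, 11, 13, 15, 14, 1]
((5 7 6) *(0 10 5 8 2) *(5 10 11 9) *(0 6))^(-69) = (0 11 9 5 7)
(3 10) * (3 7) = (3 10 7) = [0, 1, 2, 10, 4, 5, 6, 3, 8, 9, 7]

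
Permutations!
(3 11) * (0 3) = (0 3 11) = [3, 1, 2, 11, 4, 5, 6, 7, 8, 9, 10, 0]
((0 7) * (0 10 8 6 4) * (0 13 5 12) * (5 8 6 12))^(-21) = (0 6 8 7 4 12 10 13)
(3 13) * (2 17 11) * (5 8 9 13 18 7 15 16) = [0, 1, 17, 18, 4, 8, 6, 15, 9, 13, 10, 2, 12, 3, 14, 16, 5, 11, 7] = (2 17 11)(3 18 7 15 16 5 8 9 13)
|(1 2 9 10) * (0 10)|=5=|(0 10 1 2 9)|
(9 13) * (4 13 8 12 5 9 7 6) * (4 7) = (4 13)(5 9 8 12)(6 7) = [0, 1, 2, 3, 13, 9, 7, 6, 12, 8, 10, 11, 5, 4]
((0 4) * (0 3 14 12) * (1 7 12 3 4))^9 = (0 1 7 12)(3 14)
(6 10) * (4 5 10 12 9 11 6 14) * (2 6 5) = (2 6 12 9 11 5 10 14 4) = [0, 1, 6, 3, 2, 10, 12, 7, 8, 11, 14, 5, 9, 13, 4]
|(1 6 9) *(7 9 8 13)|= |(1 6 8 13 7 9)|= 6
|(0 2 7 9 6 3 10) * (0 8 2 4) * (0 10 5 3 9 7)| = |(0 4 10 8 2)(3 5)(6 9)| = 10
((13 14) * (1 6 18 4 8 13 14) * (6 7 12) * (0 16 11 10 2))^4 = (0 2 10 11 16)(1 18)(4 7)(6 13)(8 12)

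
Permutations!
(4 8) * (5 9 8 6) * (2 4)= [0, 1, 4, 3, 6, 9, 5, 7, 2, 8]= (2 4 6 5 9 8)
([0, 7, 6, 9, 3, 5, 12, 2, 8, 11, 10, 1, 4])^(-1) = [0, 11, 7, 4, 12, 5, 2, 1, 8, 3, 10, 9, 6]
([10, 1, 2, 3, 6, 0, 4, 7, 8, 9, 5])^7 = [10, 1, 2, 3, 6, 0, 4, 7, 8, 9, 5]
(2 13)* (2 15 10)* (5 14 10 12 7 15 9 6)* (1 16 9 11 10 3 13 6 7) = (1 16 9 7 15 12)(2 6 5 14 3 13 11 10) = [0, 16, 6, 13, 4, 14, 5, 15, 8, 7, 2, 10, 1, 11, 3, 12, 9]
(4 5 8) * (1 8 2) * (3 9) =[0, 8, 1, 9, 5, 2, 6, 7, 4, 3] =(1 8 4 5 2)(3 9)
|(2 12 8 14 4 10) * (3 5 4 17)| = 9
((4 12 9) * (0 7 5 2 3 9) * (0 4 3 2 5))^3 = ((0 7)(3 9)(4 12))^3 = (0 7)(3 9)(4 12)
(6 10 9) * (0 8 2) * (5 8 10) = (0 10 9 6 5 8 2) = [10, 1, 0, 3, 4, 8, 5, 7, 2, 6, 9]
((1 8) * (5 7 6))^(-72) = ((1 8)(5 7 6))^(-72) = (8)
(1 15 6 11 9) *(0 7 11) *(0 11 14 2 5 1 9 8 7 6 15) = (15)(0 6 11 8 7 14 2 5 1) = [6, 0, 5, 3, 4, 1, 11, 14, 7, 9, 10, 8, 12, 13, 2, 15]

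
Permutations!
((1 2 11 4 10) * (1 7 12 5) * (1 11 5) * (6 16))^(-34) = ((1 2 5 11 4 10 7 12)(6 16))^(-34) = (16)(1 7 4 5)(2 12 10 11)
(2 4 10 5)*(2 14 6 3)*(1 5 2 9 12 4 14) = [0, 5, 14, 9, 10, 1, 3, 7, 8, 12, 2, 11, 4, 13, 6] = (1 5)(2 14 6 3 9 12 4 10)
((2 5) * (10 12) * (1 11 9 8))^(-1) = (1 8 9 11)(2 5)(10 12)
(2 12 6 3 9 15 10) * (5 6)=(2 12 5 6 3 9 15 10)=[0, 1, 12, 9, 4, 6, 3, 7, 8, 15, 2, 11, 5, 13, 14, 10]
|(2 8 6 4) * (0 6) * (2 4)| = 4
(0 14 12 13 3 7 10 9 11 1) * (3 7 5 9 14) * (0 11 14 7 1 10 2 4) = (0 3 5 9 14 12 13 1 11 10 7 2 4) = [3, 11, 4, 5, 0, 9, 6, 2, 8, 14, 7, 10, 13, 1, 12]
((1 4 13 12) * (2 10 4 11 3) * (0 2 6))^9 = ((0 2 10 4 13 12 1 11 3 6))^9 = (0 6 3 11 1 12 13 4 10 2)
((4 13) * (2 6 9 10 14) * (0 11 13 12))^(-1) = (0 12 4 13 11)(2 14 10 9 6)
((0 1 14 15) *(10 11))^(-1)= (0 15 14 1)(10 11)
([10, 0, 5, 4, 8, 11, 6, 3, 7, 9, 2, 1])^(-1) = [1, 11, 10, 7, 3, 2, 6, 8, 4, 9, 0, 5]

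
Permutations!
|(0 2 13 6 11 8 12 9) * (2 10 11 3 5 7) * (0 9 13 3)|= |(0 10 11 8 12 13 6)(2 3 5 7)|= 28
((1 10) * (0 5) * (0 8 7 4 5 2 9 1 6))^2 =((0 2 9 1 10 6)(4 5 8 7))^2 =(0 9 10)(1 6 2)(4 8)(5 7)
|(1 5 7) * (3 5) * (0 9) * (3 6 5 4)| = |(0 9)(1 6 5 7)(3 4)| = 4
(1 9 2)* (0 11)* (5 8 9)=(0 11)(1 5 8 9 2)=[11, 5, 1, 3, 4, 8, 6, 7, 9, 2, 10, 0]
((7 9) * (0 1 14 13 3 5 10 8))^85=((0 1 14 13 3 5 10 8)(7 9))^85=(0 5 14 8 3 1 10 13)(7 9)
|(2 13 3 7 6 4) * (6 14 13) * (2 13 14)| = 6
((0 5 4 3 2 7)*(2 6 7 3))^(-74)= (0 2 7 4 6 5 3)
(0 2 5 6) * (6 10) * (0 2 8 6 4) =(0 8 6 2 5 10 4) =[8, 1, 5, 3, 0, 10, 2, 7, 6, 9, 4]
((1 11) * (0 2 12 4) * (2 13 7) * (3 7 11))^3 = (0 1 2)(3 12 13)(4 11 7)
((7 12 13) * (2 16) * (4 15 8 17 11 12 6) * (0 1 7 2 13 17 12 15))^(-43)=((0 1 7 6 4)(2 16 13)(8 12 17 11 15))^(-43)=(0 7 4 1 6)(2 13 16)(8 17 15 12 11)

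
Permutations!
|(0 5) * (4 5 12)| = 4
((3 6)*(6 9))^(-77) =(3 9 6)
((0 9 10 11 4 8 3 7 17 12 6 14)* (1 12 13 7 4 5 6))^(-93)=(17)(0 6 11 9 14 5 10)(1 12)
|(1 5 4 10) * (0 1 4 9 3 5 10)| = 12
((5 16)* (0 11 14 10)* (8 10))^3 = ((0 11 14 8 10)(5 16))^3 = (0 8 11 10 14)(5 16)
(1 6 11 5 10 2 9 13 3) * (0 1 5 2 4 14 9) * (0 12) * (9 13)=(0 1 6 11 2 12)(3 5 10 4 14 13)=[1, 6, 12, 5, 14, 10, 11, 7, 8, 9, 4, 2, 0, 3, 13]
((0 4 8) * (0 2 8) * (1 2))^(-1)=((0 4)(1 2 8))^(-1)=(0 4)(1 8 2)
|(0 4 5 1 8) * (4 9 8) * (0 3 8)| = |(0 9)(1 4 5)(3 8)| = 6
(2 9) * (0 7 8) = (0 7 8)(2 9) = [7, 1, 9, 3, 4, 5, 6, 8, 0, 2]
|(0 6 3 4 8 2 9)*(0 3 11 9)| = 8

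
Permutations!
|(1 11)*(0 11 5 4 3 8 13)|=8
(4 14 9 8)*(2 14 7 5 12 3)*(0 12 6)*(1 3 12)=(0 1 3 2 14 9 8 4 7 5 6)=[1, 3, 14, 2, 7, 6, 0, 5, 4, 8, 10, 11, 12, 13, 9]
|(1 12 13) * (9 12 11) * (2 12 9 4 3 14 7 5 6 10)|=|(1 11 4 3 14 7 5 6 10 2 12 13)|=12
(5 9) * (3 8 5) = (3 8 5 9) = [0, 1, 2, 8, 4, 9, 6, 7, 5, 3]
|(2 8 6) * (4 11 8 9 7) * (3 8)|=|(2 9 7 4 11 3 8 6)|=8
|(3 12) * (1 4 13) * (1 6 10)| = |(1 4 13 6 10)(3 12)| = 10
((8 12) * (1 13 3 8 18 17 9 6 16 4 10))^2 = ((1 13 3 8 12 18 17 9 6 16 4 10))^2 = (1 3 12 17 6 4)(8 18 9 16 10 13)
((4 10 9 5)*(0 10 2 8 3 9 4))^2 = (0 4 8 9)(2 3 5 10)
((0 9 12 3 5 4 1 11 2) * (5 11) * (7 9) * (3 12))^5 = (12)(0 2 11 3 9 7)(1 4 5) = ((12)(0 7 9 3 11 2)(1 5 4))^5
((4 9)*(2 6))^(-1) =((2 6)(4 9))^(-1) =(2 6)(4 9)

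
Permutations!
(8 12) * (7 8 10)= (7 8 12 10)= [0, 1, 2, 3, 4, 5, 6, 8, 12, 9, 7, 11, 10]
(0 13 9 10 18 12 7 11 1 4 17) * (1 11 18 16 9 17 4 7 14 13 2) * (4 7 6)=(0 2 1 6 4 7 18 12 14 13 17)(9 10 16)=[2, 6, 1, 3, 7, 5, 4, 18, 8, 10, 16, 11, 14, 17, 13, 15, 9, 0, 12]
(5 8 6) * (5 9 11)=(5 8 6 9 11)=[0, 1, 2, 3, 4, 8, 9, 7, 6, 11, 10, 5]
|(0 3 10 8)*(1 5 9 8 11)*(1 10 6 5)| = 6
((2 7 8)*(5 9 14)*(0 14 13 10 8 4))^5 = ((0 14 5 9 13 10 8 2 7 4))^5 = (0 10)(2 5)(4 13)(7 9)(8 14)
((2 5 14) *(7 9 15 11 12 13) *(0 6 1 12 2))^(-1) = ((0 6 1 12 13 7 9 15 11 2 5 14))^(-1) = (0 14 5 2 11 15 9 7 13 12 1 6)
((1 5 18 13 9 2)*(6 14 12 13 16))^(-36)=((1 5 18 16 6 14 12 13 9 2))^(-36)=(1 6 9 18 12)(2 16 13 5 14)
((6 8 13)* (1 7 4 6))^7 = ((1 7 4 6 8 13))^7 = (1 7 4 6 8 13)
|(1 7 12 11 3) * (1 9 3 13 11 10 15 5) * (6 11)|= |(1 7 12 10 15 5)(3 9)(6 11 13)|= 6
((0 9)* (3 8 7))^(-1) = ((0 9)(3 8 7))^(-1) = (0 9)(3 7 8)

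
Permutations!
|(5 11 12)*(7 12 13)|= 5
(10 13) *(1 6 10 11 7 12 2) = (1 6 10 13 11 7 12 2) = [0, 6, 1, 3, 4, 5, 10, 12, 8, 9, 13, 7, 2, 11]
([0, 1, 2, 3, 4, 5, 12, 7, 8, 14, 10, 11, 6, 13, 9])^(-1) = (6 12)(9 14)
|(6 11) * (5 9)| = 2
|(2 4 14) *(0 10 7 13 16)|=15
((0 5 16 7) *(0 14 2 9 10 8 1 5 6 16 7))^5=((0 6 16)(1 5 7 14 2 9 10 8))^5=(0 16 6)(1 9 7 8 2 5 10 14)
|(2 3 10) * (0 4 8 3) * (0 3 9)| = |(0 4 8 9)(2 3 10)| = 12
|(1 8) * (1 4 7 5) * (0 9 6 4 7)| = 4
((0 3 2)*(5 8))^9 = (5 8)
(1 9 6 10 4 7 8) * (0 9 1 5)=[9, 1, 2, 3, 7, 0, 10, 8, 5, 6, 4]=(0 9 6 10 4 7 8 5)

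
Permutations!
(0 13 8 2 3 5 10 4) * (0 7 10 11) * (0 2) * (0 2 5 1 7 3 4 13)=(1 7 10 13 8 2 4 3)(5 11)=[0, 7, 4, 1, 3, 11, 6, 10, 2, 9, 13, 5, 12, 8]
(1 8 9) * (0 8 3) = (0 8 9 1 3) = [8, 3, 2, 0, 4, 5, 6, 7, 9, 1]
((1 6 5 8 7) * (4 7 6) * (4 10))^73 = ((1 10 4 7)(5 8 6))^73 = (1 10 4 7)(5 8 6)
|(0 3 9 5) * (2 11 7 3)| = 7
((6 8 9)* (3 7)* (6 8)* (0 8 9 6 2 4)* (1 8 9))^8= ((0 9 1 8 6 2 4)(3 7))^8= (0 9 1 8 6 2 4)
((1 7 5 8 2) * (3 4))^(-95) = (8)(3 4)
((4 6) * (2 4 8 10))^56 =(2 4 6 8 10)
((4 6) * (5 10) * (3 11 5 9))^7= (3 5 9 11 10)(4 6)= ((3 11 5 10 9)(4 6))^7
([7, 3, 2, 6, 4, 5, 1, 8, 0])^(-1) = (0 8 7)(1 6 3)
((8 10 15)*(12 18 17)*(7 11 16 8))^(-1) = ((7 11 16 8 10 15)(12 18 17))^(-1) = (7 15 10 8 16 11)(12 17 18)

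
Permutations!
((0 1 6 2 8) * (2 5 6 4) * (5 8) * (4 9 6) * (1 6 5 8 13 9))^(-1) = ((0 6 13 9 5 4 2 8))^(-1) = (0 8 2 4 5 9 13 6)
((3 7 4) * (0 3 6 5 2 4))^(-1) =((0 3 7)(2 4 6 5))^(-1) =(0 7 3)(2 5 6 4)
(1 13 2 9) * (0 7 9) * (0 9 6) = (0 7 6)(1 13 2 9) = [7, 13, 9, 3, 4, 5, 0, 6, 8, 1, 10, 11, 12, 2]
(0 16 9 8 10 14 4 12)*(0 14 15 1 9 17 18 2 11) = (0 16 17 18 2 11)(1 9 8 10 15)(4 12 14) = [16, 9, 11, 3, 12, 5, 6, 7, 10, 8, 15, 0, 14, 13, 4, 1, 17, 18, 2]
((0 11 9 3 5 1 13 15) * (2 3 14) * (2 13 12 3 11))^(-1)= (0 15 13 14 9 11 2)(1 5 3 12)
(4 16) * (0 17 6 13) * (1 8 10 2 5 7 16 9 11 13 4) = (0 17 6 4 9 11 13)(1 8 10 2 5 7 16) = [17, 8, 5, 3, 9, 7, 4, 16, 10, 11, 2, 13, 12, 0, 14, 15, 1, 6]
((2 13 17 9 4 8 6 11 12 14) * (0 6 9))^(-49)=((0 6 11 12 14 2 13 17)(4 8 9))^(-49)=(0 17 13 2 14 12 11 6)(4 9 8)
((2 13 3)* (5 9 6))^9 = (13)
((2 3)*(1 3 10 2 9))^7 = (1 3 9)(2 10)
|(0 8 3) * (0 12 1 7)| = |(0 8 3 12 1 7)| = 6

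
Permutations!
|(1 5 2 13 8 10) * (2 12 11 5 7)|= |(1 7 2 13 8 10)(5 12 11)|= 6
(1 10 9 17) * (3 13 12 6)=[0, 10, 2, 13, 4, 5, 3, 7, 8, 17, 9, 11, 6, 12, 14, 15, 16, 1]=(1 10 9 17)(3 13 12 6)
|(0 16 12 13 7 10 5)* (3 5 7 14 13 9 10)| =8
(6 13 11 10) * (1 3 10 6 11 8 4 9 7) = (1 3 10 11 6 13 8 4 9 7) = [0, 3, 2, 10, 9, 5, 13, 1, 4, 7, 11, 6, 12, 8]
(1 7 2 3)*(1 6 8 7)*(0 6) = (0 6 8 7 2 3) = [6, 1, 3, 0, 4, 5, 8, 2, 7]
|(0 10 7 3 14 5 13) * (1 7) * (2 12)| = |(0 10 1 7 3 14 5 13)(2 12)| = 8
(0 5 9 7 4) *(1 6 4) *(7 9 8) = (9)(0 5 8 7 1 6 4) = [5, 6, 2, 3, 0, 8, 4, 1, 7, 9]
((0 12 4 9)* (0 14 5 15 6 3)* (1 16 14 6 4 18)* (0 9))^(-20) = (0 15 14 1 12 4 5 16 18)(3 9 6)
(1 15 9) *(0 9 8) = (0 9 1 15 8) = [9, 15, 2, 3, 4, 5, 6, 7, 0, 1, 10, 11, 12, 13, 14, 8]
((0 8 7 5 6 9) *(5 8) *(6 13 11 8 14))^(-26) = (0 5 13 11 8 7 14 6 9)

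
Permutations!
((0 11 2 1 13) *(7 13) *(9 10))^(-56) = ((0 11 2 1 7 13)(9 10))^(-56) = (0 7 2)(1 11 13)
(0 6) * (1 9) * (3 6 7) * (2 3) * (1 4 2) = [7, 9, 3, 6, 2, 5, 0, 1, 8, 4] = (0 7 1 9 4 2 3 6)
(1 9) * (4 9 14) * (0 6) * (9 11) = [6, 14, 2, 3, 11, 5, 0, 7, 8, 1, 10, 9, 12, 13, 4] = (0 6)(1 14 4 11 9)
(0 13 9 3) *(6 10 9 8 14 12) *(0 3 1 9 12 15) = (0 13 8 14 15)(1 9)(6 10 12) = [13, 9, 2, 3, 4, 5, 10, 7, 14, 1, 12, 11, 6, 8, 15, 0]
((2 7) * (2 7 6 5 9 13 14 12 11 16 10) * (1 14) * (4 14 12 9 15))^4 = ((1 12 11 16 10 2 6 5 15 4 14 9 13))^4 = (1 10 15 13 16 5 9 11 6 14 12 2 4)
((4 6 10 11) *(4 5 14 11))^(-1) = ((4 6 10)(5 14 11))^(-1) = (4 10 6)(5 11 14)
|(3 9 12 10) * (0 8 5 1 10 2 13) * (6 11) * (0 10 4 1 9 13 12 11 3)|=18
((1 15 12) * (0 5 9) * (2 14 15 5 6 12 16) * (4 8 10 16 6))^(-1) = ((0 4 8 10 16 2 14 15 6 12 1 5 9))^(-1) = (0 9 5 1 12 6 15 14 2 16 10 8 4)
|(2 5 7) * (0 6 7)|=5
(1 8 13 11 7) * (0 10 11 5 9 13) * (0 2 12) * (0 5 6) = (0 10 11 7 1 8 2 12 5 9 13 6) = [10, 8, 12, 3, 4, 9, 0, 1, 2, 13, 11, 7, 5, 6]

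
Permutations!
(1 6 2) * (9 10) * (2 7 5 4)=(1 6 7 5 4 2)(9 10)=[0, 6, 1, 3, 2, 4, 7, 5, 8, 10, 9]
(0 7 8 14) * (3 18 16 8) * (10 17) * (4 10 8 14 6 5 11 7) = [4, 1, 2, 18, 10, 11, 5, 3, 6, 9, 17, 7, 12, 13, 0, 15, 14, 8, 16] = (0 4 10 17 8 6 5 11 7 3 18 16 14)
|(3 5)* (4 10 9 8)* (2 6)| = 4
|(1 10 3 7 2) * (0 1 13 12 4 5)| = |(0 1 10 3 7 2 13 12 4 5)| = 10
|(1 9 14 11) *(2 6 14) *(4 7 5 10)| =12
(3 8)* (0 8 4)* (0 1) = (0 8 3 4 1) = [8, 0, 2, 4, 1, 5, 6, 7, 3]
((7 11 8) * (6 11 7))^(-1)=(6 8 11)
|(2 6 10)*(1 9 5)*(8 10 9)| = |(1 8 10 2 6 9 5)| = 7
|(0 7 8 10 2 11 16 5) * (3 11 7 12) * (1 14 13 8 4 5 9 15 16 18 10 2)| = 42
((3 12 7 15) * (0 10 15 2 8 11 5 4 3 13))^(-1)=(0 13 15 10)(2 7 12 3 4 5 11 8)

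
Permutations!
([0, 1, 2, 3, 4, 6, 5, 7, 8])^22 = (8)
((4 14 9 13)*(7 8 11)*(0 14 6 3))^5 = ((0 14 9 13 4 6 3)(7 8 11))^5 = (0 6 13 14 3 4 9)(7 11 8)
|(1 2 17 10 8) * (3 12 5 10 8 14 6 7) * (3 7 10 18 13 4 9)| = |(1 2 17 8)(3 12 5 18 13 4 9)(6 10 14)| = 84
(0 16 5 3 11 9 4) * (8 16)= (0 8 16 5 3 11 9 4)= [8, 1, 2, 11, 0, 3, 6, 7, 16, 4, 10, 9, 12, 13, 14, 15, 5]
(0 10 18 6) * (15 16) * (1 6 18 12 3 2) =(18)(0 10 12 3 2 1 6)(15 16) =[10, 6, 1, 2, 4, 5, 0, 7, 8, 9, 12, 11, 3, 13, 14, 16, 15, 17, 18]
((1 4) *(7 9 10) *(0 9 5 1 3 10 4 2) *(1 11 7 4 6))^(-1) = (0 2 1 6 9)(3 4 10)(5 7 11)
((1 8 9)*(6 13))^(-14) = (13)(1 8 9)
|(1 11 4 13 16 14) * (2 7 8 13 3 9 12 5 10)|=14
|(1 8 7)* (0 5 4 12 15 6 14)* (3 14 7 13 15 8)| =12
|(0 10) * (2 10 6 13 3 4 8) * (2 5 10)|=8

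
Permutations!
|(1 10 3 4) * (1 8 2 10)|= 5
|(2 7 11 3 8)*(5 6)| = 10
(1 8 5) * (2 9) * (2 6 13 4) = [0, 8, 9, 3, 2, 1, 13, 7, 5, 6, 10, 11, 12, 4] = (1 8 5)(2 9 6 13 4)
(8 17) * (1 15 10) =(1 15 10)(8 17) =[0, 15, 2, 3, 4, 5, 6, 7, 17, 9, 1, 11, 12, 13, 14, 10, 16, 8]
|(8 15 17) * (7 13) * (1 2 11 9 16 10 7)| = 24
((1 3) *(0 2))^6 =(3)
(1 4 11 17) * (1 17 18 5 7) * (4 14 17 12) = (1 14 17 12 4 11 18 5 7) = [0, 14, 2, 3, 11, 7, 6, 1, 8, 9, 10, 18, 4, 13, 17, 15, 16, 12, 5]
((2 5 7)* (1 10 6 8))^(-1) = ((1 10 6 8)(2 5 7))^(-1) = (1 8 6 10)(2 7 5)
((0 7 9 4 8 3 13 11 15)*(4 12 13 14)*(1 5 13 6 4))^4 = ((0 7 9 12 6 4 8 3 14 1 5 13 11 15))^4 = (0 6 14 11 9 8 5)(1 15 12 3 13 7 4)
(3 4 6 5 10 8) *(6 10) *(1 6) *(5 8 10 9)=(10)(1 6 8 3 4 9 5)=[0, 6, 2, 4, 9, 1, 8, 7, 3, 5, 10]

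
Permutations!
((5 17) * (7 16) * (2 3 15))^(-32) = ((2 3 15)(5 17)(7 16))^(-32) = (17)(2 3 15)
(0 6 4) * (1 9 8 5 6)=[1, 9, 2, 3, 0, 6, 4, 7, 5, 8]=(0 1 9 8 5 6 4)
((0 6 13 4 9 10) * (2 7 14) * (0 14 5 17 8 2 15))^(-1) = (0 15 14 10 9 4 13 6)(2 8 17 5 7)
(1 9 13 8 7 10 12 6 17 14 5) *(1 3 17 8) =(1 9 13)(3 17 14 5)(6 8 7 10 12) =[0, 9, 2, 17, 4, 3, 8, 10, 7, 13, 12, 11, 6, 1, 5, 15, 16, 14]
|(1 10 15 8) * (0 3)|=4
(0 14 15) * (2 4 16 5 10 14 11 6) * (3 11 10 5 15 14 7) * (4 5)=(0 10 7 3 11 6 2 5 4 16 15)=[10, 1, 5, 11, 16, 4, 2, 3, 8, 9, 7, 6, 12, 13, 14, 0, 15]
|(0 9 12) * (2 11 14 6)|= 12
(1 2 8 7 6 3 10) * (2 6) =(1 6 3 10)(2 8 7) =[0, 6, 8, 10, 4, 5, 3, 2, 7, 9, 1]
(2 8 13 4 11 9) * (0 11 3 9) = (0 11)(2 8 13 4 3 9) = [11, 1, 8, 9, 3, 5, 6, 7, 13, 2, 10, 0, 12, 4]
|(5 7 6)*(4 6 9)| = 5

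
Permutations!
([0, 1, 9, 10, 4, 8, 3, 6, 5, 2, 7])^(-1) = (2 9)(3 6 7 10)(5 8)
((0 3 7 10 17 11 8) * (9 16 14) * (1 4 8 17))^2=((0 3 7 10 1 4 8)(9 16 14)(11 17))^2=(17)(0 7 1 8 3 10 4)(9 14 16)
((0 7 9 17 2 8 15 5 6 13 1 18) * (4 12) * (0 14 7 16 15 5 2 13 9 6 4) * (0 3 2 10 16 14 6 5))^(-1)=(0 8 2 3 12 4 5 7 14)(1 13 17 9 6 18)(10 15 16)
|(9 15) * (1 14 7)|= 6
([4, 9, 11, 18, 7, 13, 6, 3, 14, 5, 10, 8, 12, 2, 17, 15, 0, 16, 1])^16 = [4, 9, 11, 18, 7, 13, 6, 3, 14, 5, 10, 8, 12, 2, 17, 15, 0, 16, 1]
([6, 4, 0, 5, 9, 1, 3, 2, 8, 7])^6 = [9, 6, 4, 2, 3, 0, 7, 1, 8, 5]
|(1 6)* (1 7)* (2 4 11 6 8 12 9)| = 9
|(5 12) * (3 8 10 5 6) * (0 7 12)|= |(0 7 12 6 3 8 10 5)|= 8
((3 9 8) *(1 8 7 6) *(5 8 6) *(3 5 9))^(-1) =(1 6)(5 8)(7 9)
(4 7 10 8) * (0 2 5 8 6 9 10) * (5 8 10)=(0 2 8 4 7)(5 10 6 9)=[2, 1, 8, 3, 7, 10, 9, 0, 4, 5, 6]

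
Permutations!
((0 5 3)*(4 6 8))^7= (0 5 3)(4 6 8)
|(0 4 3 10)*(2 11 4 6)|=7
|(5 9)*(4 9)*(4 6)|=4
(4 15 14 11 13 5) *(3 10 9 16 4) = [0, 1, 2, 10, 15, 3, 6, 7, 8, 16, 9, 13, 12, 5, 11, 14, 4] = (3 10 9 16 4 15 14 11 13 5)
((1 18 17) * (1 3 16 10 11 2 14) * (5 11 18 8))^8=(1 5 2)(3 18 16 17 10)(8 11 14)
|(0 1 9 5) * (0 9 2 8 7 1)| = |(1 2 8 7)(5 9)| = 4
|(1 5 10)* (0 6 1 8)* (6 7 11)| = 8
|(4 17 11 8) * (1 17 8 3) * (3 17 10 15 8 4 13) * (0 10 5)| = 8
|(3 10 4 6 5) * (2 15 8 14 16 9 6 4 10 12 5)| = |(2 15 8 14 16 9 6)(3 12 5)| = 21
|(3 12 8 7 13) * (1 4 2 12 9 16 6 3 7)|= |(1 4 2 12 8)(3 9 16 6)(7 13)|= 20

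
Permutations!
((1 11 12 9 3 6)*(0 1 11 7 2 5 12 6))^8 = (12)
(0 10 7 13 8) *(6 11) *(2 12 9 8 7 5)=(0 10 5 2 12 9 8)(6 11)(7 13)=[10, 1, 12, 3, 4, 2, 11, 13, 0, 8, 5, 6, 9, 7]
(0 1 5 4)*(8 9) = (0 1 5 4)(8 9) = [1, 5, 2, 3, 0, 4, 6, 7, 9, 8]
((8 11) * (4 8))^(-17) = ((4 8 11))^(-17) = (4 8 11)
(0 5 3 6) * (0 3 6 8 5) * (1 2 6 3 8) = (1 2 6 8 5 3) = [0, 2, 6, 1, 4, 3, 8, 7, 5]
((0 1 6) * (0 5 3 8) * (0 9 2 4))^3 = (0 5 9)(1 3 2)(4 6 8)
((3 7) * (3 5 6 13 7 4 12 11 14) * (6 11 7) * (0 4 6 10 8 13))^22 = ((0 4 12 7 5 11 14 3 6)(8 13 10))^22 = (0 5 6 7 3 12 14 4 11)(8 13 10)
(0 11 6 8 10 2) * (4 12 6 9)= (0 11 9 4 12 6 8 10 2)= [11, 1, 0, 3, 12, 5, 8, 7, 10, 4, 2, 9, 6]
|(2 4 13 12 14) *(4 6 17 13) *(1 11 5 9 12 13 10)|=10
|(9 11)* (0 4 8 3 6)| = 10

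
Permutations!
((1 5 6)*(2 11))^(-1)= (1 6 5)(2 11)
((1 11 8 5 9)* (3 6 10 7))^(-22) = (1 5 11 9 8)(3 10)(6 7)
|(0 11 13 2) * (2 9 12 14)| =|(0 11 13 9 12 14 2)| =7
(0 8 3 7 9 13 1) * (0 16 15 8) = (1 16 15 8 3 7 9 13) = [0, 16, 2, 7, 4, 5, 6, 9, 3, 13, 10, 11, 12, 1, 14, 8, 15]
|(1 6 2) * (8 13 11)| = 3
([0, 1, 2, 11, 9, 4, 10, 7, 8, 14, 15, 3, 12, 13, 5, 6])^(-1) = [0, 1, 2, 11, 5, 14, 15, 7, 8, 4, 6, 3, 12, 13, 9, 10]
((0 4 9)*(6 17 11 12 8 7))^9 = ((0 4 9)(6 17 11 12 8 7))^9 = (6 12)(7 11)(8 17)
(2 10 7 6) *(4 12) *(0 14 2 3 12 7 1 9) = (0 14 2 10 1 9)(3 12 4 7 6) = [14, 9, 10, 12, 7, 5, 3, 6, 8, 0, 1, 11, 4, 13, 2]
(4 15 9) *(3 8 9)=(3 8 9 4 15)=[0, 1, 2, 8, 15, 5, 6, 7, 9, 4, 10, 11, 12, 13, 14, 3]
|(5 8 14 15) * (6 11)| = 4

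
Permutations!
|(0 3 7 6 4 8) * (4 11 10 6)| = |(0 3 7 4 8)(6 11 10)| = 15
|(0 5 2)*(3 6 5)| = |(0 3 6 5 2)| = 5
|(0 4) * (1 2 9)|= |(0 4)(1 2 9)|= 6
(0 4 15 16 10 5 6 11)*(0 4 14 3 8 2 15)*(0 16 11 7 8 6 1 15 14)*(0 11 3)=(0 11 4 16 10 5 1 15 3 6 7 8 2 14)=[11, 15, 14, 6, 16, 1, 7, 8, 2, 9, 5, 4, 12, 13, 0, 3, 10]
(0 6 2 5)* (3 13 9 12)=[6, 1, 5, 13, 4, 0, 2, 7, 8, 12, 10, 11, 3, 9]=(0 6 2 5)(3 13 9 12)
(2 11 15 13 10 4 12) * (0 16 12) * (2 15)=(0 16 12 15 13 10 4)(2 11)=[16, 1, 11, 3, 0, 5, 6, 7, 8, 9, 4, 2, 15, 10, 14, 13, 12]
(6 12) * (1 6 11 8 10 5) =(1 6 12 11 8 10 5) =[0, 6, 2, 3, 4, 1, 12, 7, 10, 9, 5, 8, 11]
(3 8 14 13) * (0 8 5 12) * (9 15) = (0 8 14 13 3 5 12)(9 15) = [8, 1, 2, 5, 4, 12, 6, 7, 14, 15, 10, 11, 0, 3, 13, 9]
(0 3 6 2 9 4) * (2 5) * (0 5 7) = [3, 1, 9, 6, 5, 2, 7, 0, 8, 4] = (0 3 6 7)(2 9 4 5)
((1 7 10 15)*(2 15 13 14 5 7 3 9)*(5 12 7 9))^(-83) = ((1 3 5 9 2 15)(7 10 13 14 12))^(-83) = (1 3 5 9 2 15)(7 13 12 10 14)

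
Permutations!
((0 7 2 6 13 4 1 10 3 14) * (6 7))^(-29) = (0 4 3 6 1 14 13 10)(2 7)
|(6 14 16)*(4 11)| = 6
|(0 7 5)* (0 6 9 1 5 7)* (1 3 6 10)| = |(1 5 10)(3 6 9)| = 3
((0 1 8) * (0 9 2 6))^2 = ((0 1 8 9 2 6))^2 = (0 8 2)(1 9 6)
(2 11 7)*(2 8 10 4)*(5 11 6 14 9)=[0, 1, 6, 3, 2, 11, 14, 8, 10, 5, 4, 7, 12, 13, 9]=(2 6 14 9 5 11 7 8 10 4)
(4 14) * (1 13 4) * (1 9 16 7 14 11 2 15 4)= (1 13)(2 15 4 11)(7 14 9 16)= [0, 13, 15, 3, 11, 5, 6, 14, 8, 16, 10, 2, 12, 1, 9, 4, 7]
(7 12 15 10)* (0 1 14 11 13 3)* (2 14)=[1, 2, 14, 0, 4, 5, 6, 12, 8, 9, 7, 13, 15, 3, 11, 10]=(0 1 2 14 11 13 3)(7 12 15 10)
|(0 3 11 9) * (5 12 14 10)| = |(0 3 11 9)(5 12 14 10)| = 4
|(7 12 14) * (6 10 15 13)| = |(6 10 15 13)(7 12 14)| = 12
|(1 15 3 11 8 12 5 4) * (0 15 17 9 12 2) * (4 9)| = |(0 15 3 11 8 2)(1 17 4)(5 9 12)| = 6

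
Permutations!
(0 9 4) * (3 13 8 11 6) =(0 9 4)(3 13 8 11 6) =[9, 1, 2, 13, 0, 5, 3, 7, 11, 4, 10, 6, 12, 8]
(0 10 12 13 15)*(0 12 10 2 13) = (0 2 13 15 12) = [2, 1, 13, 3, 4, 5, 6, 7, 8, 9, 10, 11, 0, 15, 14, 12]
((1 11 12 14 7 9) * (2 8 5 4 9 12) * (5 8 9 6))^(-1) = (1 9 2 11)(4 5 6)(7 14 12)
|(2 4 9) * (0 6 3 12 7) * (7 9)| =8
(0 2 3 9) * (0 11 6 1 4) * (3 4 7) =[2, 7, 4, 9, 0, 5, 1, 3, 8, 11, 10, 6] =(0 2 4)(1 7 3 9 11 6)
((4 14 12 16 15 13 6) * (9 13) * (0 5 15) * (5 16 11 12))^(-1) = ((0 16)(4 14 5 15 9 13 6)(11 12))^(-1) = (0 16)(4 6 13 9 15 5 14)(11 12)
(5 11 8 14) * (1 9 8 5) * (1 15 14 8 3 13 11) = (1 9 3 13 11 5)(14 15) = [0, 9, 2, 13, 4, 1, 6, 7, 8, 3, 10, 5, 12, 11, 15, 14]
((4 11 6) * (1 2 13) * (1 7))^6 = ((1 2 13 7)(4 11 6))^6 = (1 13)(2 7)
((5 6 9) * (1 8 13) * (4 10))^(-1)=((1 8 13)(4 10)(5 6 9))^(-1)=(1 13 8)(4 10)(5 9 6)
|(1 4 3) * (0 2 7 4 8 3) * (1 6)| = |(0 2 7 4)(1 8 3 6)| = 4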